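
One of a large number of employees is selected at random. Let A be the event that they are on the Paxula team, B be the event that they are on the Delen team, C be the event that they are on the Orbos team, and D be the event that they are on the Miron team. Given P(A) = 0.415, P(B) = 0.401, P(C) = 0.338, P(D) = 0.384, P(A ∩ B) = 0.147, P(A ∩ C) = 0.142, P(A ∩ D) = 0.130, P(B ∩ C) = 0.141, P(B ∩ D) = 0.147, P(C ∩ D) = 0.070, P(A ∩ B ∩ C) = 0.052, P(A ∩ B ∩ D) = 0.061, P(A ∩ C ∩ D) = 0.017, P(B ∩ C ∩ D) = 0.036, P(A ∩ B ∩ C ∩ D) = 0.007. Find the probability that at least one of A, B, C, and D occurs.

Inclusion–exclusion gives
P(A ∪ B ∪ C ∪ D) = 0.415 + 0.401 + 0.338 + 0.384 − 0.147 − 0.142 − 0.130 − 0.141 − 0.147 − 0.070 + 0.052 + 0.061 + 0.017 + 0.036 − 0.007 = 0.920

0.920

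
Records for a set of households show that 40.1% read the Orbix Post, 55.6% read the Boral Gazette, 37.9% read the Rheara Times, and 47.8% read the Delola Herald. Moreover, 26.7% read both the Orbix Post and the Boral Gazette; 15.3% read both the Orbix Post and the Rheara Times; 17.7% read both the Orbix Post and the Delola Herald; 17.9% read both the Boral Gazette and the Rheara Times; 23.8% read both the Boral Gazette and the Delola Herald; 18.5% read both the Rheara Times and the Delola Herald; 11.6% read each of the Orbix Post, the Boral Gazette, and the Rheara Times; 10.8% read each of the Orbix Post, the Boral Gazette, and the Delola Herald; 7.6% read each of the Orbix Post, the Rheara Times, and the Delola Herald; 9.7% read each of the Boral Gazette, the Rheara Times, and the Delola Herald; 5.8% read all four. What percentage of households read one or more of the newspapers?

95.4%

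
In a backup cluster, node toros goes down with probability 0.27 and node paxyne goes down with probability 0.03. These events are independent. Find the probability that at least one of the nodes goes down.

P(none) = (1 − 0.27) × (1 − 0.03) = 0.73 × 0.97 = 0.7081
P(at least one) = 1 − 0.7081 = 0.2919

0.2919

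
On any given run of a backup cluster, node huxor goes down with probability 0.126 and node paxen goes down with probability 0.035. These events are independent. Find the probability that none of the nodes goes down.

Independence gives P(none) = ∏(1 − pᵢ).
P(none) = (1 − 0.126) × (1 − 0.035) = 0.874 × 0.965 = 0.84341

0.84341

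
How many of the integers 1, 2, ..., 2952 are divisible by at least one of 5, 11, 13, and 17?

1088

Inclusion–exclusion gives
590 + 268 + 227 + 173 − 53 − 45 − 34 − 20 − 15 − 13 + 4 + 3 + 2 + 1 − 0 = 1088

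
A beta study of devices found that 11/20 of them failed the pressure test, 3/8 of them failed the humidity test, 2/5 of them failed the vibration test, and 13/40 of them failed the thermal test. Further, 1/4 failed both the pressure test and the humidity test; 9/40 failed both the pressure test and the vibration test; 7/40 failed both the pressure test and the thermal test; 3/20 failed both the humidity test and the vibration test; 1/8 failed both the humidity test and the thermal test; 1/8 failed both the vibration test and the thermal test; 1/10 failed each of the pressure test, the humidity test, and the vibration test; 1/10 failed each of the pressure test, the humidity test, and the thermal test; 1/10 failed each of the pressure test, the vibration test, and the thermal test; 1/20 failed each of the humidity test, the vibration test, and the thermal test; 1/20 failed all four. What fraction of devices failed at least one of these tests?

Inclusion–exclusion gives
P(≥1) = 11/20 + 3/8 + 2/5 + 13/40 − 1/4 − 9/40 − 7/40 − 3/20 − 1/8 − 1/8 + 1/10 + 1/10 + 1/10 + 1/20 − 1/20 = 9/10

9/10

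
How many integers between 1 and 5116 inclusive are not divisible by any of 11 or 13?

4293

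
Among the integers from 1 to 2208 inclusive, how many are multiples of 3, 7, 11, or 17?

floor(2208/3) + floor(2208/7) + floor(2208/11) + floor(2208/17) − floor(2208/21) − floor(2208/33) − floor(2208/51) − floor(2208/77) − floor(2208/119) − floor(2208/187) + floor(2208/231) + floor(2208/357) + floor(2208/561) + floor(2208/1309) − floor(2208/3927) = 736 + 315 + 200 + 129 − 105 − 66 − 43 − 28 − 18 − 11 + 9 + 6 + 3 + 1 − 0 = 1128

1128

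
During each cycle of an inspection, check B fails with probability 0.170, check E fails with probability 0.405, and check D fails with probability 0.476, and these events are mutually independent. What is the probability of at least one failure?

Since the events are independent, P(none) is the product of the individual non-occurrence probabilities.
P(none) = (1 − 0.170) × (1 − 0.405) × (1 − 0.476) = 0.830 × 0.595 × 0.524 = 0.2587774
P(at least one) = 1 − 0.2587774 = 0.7412226

0.7412226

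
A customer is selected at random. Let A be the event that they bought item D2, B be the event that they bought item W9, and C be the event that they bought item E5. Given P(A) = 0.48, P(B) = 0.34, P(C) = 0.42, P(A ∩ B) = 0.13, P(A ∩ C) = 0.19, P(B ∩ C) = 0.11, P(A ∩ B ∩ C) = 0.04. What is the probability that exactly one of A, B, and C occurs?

P(exactly one) = 0.48 + 0.34 + 0.42 − 2·0.13 − 2·0.19 − 2·0.11 + 3·0.04 = 0.50

0.50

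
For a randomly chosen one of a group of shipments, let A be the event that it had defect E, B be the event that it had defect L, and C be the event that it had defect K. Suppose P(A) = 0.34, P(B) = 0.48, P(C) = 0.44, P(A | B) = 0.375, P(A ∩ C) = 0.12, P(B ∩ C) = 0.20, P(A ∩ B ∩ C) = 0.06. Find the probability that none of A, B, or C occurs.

P(A ∩ B) = P(B)·P(A|B) = 0.48 × 0.375 = 0.18
P(A ∪ B ∪ C) = 0.34 + 0.48 + 0.44 − 0.18 − 0.12 − 0.20 + 0.06 = 0.82
P(none) = 1 − 0.82 = 0.18

0.18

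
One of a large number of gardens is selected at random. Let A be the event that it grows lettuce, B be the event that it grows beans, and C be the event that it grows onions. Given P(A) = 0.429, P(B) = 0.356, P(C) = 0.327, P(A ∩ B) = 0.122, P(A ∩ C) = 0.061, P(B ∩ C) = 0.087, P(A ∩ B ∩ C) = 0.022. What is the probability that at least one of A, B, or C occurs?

0.864

P(A ∪ B ∪ C) = 0.429 + 0.356 + 0.327 − 0.122 − 0.061 − 0.087 + 0.022 = 0.864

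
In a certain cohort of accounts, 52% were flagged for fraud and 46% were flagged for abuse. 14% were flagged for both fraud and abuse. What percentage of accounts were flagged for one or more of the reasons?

Using inclusion–exclusion:
P(≥1) = 52 + 46 − 14 = 84%

84%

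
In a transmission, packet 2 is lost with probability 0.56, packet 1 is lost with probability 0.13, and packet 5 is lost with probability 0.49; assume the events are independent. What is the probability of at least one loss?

P(none) = (1 − 0.56) × (1 − 0.13) × (1 − 0.49) = 0.44 × 0.87 × 0.51 = 0.195228
P(at least one) = 1 − 0.195228 = 0.804772

0.804772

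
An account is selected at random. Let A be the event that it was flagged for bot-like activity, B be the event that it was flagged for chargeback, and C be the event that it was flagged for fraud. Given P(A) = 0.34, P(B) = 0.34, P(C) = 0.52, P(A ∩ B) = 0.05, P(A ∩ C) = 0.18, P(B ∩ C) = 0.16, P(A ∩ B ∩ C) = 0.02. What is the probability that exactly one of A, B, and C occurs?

0.48

P(exactly one) = 0.34 + 0.34 + 0.52 − 2·0.05 − 2·0.18 − 2·0.16 + 3·0.02 = 0.48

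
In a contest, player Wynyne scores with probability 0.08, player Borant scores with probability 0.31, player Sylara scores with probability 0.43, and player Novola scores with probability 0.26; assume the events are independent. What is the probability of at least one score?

Independence gives P(none) = ∏(1 − pᵢ).
P(none) = (1 − 0.08) × (1 − 0.31) × (1 − 0.43) × (1 − 0.26) = 0.92 × 0.69 × 0.57 × 0.74 = 0.26775864
P(at least one) = 1 − 0.26775864 = 0.73224136

0.73224136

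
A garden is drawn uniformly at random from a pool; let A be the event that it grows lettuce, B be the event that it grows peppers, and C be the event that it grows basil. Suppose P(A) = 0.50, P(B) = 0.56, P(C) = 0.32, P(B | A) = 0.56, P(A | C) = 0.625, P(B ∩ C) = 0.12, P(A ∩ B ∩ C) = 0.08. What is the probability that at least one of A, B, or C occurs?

0.86

P(A ∩ B) = P(A)·P(B|A) = 0.50 × 0.56 = 0.28
P(A ∩ C) = P(C)·P(A|C) = 0.32 × 0.625 = 0.20
P(A ∪ B ∪ C) = 0.50 + 0.56 + 0.32 − 0.28 − 0.20 − 0.12 + 0.08 = 0.86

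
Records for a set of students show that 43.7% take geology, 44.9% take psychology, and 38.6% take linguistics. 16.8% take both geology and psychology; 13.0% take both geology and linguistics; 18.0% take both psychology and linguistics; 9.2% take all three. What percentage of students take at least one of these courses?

88.6%

P(union) = 43.7 + 44.9 + 38.6 − 16.8 − 13.0 − 18.0 + 9.2 = 88.6%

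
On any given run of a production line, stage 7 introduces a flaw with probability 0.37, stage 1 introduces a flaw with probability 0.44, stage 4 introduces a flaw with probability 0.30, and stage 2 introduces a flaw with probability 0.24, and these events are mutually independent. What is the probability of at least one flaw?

P(none) = (1 − 0.37) × (1 − 0.44) × (1 − 0.30) × (1 − 0.24) = 0.63 × 0.56 × 0.70 × 0.76 = 0.1876896
P(at least one) = 1 − 0.1876896 = 0.8123104

0.8123104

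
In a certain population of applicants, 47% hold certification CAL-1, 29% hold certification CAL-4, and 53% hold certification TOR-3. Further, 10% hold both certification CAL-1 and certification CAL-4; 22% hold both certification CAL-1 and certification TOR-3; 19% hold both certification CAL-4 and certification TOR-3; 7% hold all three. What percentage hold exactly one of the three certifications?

By inclusion–exclusion (exactly-one form):
P(exactly one) = 47 + 29 + 53 − 2·10 − 2·22 − 2·19 + 3·7 = 48%

48%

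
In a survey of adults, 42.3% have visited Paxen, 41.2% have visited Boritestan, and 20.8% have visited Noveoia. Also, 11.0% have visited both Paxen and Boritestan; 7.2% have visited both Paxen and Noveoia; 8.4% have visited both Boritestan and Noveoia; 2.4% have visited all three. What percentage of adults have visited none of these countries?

P(union) = 42.3 + 41.2 + 20.8 − 11.0 − 7.2 − 8.4 + 2.4 = 80.1%
P(none) = 100% − 80.1% = 19.9%

19.9%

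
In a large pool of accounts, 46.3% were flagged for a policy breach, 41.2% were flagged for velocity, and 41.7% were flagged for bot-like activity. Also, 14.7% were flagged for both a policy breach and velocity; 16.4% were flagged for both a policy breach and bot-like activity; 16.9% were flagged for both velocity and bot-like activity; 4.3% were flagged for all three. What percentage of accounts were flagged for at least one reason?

Using inclusion–exclusion:
P(at least one) = 46.3 + 41.2 + 41.7 − 14.7 − 16.4 − 16.9 + 4.3 = 85.5%

85.5%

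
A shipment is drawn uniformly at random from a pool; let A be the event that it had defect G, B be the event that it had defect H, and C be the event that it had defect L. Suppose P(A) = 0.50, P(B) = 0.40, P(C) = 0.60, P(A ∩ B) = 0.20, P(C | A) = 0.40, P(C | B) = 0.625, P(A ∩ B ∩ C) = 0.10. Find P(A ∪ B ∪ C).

P(A ∩ C) = P(A)·P(C|A) = 0.50 × 0.40 = 0.20
P(B ∩ C) = P(B)·P(C|B) = 0.40 × 0.625 = 0.25
P(A ∪ B ∪ C) = 0.50 + 0.40 + 0.60 − 0.20 − 0.20 − 0.25 + 0.10 = 0.95

0.95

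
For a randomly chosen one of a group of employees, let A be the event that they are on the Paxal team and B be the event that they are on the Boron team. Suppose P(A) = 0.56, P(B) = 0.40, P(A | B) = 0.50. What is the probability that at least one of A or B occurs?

P(A ∩ B) = P(B)·P(A|B) = 0.40 × 0.50 = 0.20
Apply inclusion-exclusion:
P(A ∪ B) = 0.56 + 0.40 − 0.20 = 0.76

0.76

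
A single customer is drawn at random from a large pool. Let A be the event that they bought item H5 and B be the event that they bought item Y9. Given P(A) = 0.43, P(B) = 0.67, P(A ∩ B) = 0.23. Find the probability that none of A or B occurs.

0.13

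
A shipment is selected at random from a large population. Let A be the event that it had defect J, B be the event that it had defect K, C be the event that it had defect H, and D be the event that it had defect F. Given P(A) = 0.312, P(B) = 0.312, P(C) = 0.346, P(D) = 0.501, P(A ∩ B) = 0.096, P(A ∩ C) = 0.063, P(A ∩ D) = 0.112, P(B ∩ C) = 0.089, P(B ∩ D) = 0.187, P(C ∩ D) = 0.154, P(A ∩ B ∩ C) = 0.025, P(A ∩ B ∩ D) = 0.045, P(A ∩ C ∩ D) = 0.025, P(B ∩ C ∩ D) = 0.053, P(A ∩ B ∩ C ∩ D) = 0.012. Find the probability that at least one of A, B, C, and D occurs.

0.906

By inclusion-exclusion,
P(A ∪ B ∪ C ∪ D) = 0.312 + 0.312 + 0.346 + 0.501 − 0.096 − 0.063 − 0.112 − 0.089 − 0.187 − 0.154 + 0.025 + 0.045 + 0.025 + 0.053 − 0.012 = 0.906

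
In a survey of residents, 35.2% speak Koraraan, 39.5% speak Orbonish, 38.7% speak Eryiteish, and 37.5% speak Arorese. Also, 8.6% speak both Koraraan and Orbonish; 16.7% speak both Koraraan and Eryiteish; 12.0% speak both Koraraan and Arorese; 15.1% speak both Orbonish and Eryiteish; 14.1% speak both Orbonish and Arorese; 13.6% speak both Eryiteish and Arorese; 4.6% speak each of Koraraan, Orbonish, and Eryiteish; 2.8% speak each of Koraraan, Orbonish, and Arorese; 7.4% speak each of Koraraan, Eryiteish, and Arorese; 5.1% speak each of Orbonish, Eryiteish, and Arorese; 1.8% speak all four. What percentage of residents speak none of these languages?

By inclusion-exclusion,
P(union) = 35.2 + 39.5 + 38.7 + 37.5 − 8.6 − 16.7 − 12.0 − 15.1 − 14.1 − 13.6 + 4.6 + 2.8 + 7.4 + 5.1 − 1.8 = 88.9%
P(none) = 100% − 88.9% = 11.1%

11.1%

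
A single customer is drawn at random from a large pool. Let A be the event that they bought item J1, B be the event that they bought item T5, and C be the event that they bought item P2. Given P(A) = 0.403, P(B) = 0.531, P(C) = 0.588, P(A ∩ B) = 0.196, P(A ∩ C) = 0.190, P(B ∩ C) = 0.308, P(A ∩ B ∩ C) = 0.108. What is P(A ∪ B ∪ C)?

P(A ∪ B ∪ C) = 0.403 + 0.531 + 0.588 − 0.196 − 0.190 − 0.308 + 0.108 = 0.936

0.936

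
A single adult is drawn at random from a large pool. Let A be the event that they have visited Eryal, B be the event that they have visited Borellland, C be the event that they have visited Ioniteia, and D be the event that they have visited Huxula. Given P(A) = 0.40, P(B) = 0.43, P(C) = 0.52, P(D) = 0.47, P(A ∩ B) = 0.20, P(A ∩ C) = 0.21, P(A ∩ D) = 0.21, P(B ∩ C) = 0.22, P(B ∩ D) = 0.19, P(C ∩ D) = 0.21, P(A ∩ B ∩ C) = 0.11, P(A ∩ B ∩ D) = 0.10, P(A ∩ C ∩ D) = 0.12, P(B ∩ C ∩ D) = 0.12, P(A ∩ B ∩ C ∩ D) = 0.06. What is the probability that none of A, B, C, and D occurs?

0.03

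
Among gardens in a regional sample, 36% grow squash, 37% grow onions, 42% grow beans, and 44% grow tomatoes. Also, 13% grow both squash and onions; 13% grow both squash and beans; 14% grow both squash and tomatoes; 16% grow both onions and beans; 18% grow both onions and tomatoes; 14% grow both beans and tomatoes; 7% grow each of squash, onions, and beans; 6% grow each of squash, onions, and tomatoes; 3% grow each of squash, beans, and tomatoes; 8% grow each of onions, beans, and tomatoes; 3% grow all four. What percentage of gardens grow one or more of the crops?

92%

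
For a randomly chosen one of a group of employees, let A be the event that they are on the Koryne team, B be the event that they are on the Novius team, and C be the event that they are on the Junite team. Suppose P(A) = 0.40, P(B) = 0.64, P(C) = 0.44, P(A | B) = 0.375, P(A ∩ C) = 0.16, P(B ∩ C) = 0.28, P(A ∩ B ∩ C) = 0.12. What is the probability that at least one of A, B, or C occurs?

P(A ∩ B) = P(B)·P(A|B) = 0.64 × 0.375 = 0.24
Apply inclusion-exclusion:
P(A ∪ B ∪ C) = 0.40 + 0.64 + 0.44 − 0.24 − 0.16 − 0.28 + 0.12 = 0.92

0.92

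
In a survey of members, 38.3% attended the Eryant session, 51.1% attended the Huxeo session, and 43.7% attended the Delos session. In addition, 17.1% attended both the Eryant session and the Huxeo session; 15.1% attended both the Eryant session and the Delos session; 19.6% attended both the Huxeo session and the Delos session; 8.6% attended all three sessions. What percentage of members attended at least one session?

P(at least one) = 38.3 + 51.1 + 43.7 − 17.1 − 15.1 − 19.6 + 8.6 = 89.9%

89.9%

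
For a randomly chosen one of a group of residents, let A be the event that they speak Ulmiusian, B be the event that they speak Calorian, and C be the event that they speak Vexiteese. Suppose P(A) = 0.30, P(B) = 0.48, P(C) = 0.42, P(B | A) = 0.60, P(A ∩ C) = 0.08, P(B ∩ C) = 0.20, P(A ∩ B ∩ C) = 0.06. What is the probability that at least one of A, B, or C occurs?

0.80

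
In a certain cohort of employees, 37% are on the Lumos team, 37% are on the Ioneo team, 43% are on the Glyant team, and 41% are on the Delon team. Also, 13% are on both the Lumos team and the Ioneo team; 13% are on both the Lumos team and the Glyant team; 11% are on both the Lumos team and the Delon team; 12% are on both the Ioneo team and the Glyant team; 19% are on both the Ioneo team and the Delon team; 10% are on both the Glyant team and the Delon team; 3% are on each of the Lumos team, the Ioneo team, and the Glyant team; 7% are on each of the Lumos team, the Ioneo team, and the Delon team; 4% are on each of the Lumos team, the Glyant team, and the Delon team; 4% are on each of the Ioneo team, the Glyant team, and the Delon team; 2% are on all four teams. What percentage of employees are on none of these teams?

4%

Apply inclusion-exclusion:
P(union) = 37 + 37 + 43 + 41 − 13 − 13 − 11 − 12 − 19 − 10 + 3 + 7 + 4 + 4 − 2 = 96%
P(none) = 100% − 96% = 4%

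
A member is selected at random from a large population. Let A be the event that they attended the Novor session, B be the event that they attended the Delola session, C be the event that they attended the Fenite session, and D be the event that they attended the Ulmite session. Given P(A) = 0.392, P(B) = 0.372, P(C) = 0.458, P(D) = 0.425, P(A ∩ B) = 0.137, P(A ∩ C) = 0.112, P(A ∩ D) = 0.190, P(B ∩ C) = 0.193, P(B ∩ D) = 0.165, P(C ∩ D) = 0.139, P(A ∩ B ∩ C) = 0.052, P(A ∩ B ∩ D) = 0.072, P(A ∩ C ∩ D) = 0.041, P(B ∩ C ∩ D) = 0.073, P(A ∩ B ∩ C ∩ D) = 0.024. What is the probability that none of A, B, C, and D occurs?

0.075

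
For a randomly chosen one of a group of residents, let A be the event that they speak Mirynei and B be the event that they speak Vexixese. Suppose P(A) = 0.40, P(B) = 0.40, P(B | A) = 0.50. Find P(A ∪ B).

P(A ∩ B) = P(A)·P(B|A) = 0.40 × 0.50 = 0.20
P(A ∪ B) = 0.40 + 0.40 − 0.20 = 0.60

0.60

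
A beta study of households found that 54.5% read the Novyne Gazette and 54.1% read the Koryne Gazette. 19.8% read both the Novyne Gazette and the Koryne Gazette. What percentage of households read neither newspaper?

11.2%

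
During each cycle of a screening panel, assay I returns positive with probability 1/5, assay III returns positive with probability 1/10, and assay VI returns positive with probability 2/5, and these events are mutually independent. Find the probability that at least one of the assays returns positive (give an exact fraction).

P(none) = (1 − 1/5) × (1 − 1/10) × (1 − 2/5) = 4/5 × 9/10 × 3/5 = 54/125
P(at least one) = 1 − 54/125 = 71/125

71/125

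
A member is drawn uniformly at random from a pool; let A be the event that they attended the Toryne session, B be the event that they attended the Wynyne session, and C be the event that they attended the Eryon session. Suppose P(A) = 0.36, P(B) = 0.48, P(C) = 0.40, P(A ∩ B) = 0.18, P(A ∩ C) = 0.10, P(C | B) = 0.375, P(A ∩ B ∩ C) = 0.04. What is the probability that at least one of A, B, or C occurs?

0.82

P(B ∩ C) = P(B)·P(C|B) = 0.48 × 0.375 = 0.18
By inclusion–exclusion:
P(A ∪ B ∪ C) = 0.36 + 0.48 + 0.40 − 0.18 − 0.10 − 0.18 + 0.04 = 0.82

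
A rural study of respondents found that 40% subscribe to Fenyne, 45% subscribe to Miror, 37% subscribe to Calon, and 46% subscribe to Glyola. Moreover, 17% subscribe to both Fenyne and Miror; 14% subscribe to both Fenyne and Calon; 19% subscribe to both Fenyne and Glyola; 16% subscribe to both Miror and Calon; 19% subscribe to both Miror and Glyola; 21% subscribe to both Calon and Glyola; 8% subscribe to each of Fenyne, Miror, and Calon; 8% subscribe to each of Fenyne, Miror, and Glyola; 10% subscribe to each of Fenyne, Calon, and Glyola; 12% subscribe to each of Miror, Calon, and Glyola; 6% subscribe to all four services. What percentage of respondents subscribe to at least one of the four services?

94%

Apply inclusion-exclusion:
P(at least one) = 40 + 45 + 37 + 46 − 17 − 14 − 19 − 16 − 19 − 21 + 8 + 8 + 10 + 12 − 6 = 94%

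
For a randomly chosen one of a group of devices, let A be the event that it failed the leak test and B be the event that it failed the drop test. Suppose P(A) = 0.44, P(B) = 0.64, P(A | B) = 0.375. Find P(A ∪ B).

0.84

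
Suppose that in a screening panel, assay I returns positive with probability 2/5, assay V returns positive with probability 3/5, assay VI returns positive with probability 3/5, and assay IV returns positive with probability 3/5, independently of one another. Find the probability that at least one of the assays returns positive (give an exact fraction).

601/625

P(none) = (1 − 2/5) × (1 − 3/5) × (1 − 3/5) × (1 − 3/5) = 3/5 × 2/5 × 2/5 × 2/5 = 24/625
P(at least one) = 1 − 24/625 = 601/625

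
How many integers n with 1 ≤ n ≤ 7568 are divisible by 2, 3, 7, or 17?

5534

By inclusion-exclusion,
floor(7568/2) + floor(7568/3) + floor(7568/7) + floor(7568/17) − floor(7568/6) − floor(7568/14) − floor(7568/34) − floor(7568/21) − floor(7568/51) − floor(7568/119) + floor(7568/42) + floor(7568/102) + floor(7568/238) + floor(7568/357) − floor(7568/714) = 3784 + 2522 + 1081 + 445 − 1261 − 540 − 222 − 360 − 148 − 63 + 180 + 74 + 31 + 21 − 10 = 5534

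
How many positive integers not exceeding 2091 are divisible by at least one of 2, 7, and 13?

Inclusion–exclusion gives
floor(2091/2) + floor(2091/7) + floor(2091/13) − floor(2091/14) − floor(2091/26) − floor(2091/91) + floor(2091/182) = 1045 + 298 + 160 − 149 − 80 − 22 + 11 = 1263

1263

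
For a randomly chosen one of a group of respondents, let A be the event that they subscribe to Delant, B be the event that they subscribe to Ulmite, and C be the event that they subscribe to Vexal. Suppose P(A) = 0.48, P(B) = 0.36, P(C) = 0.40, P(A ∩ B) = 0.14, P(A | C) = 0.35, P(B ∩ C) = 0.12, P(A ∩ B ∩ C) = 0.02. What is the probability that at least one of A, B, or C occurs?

P(A ∩ C) = P(C)·P(A|C) = 0.40 × 0.35 = 0.14
P(A ∪ B ∪ C) = 0.48 + 0.36 + 0.40 − 0.14 − 0.14 − 0.12 + 0.02 = 0.86

0.86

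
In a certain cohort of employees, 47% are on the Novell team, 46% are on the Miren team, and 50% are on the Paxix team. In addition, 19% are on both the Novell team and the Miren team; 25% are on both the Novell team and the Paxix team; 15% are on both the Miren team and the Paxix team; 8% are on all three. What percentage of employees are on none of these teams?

8%

P(≥1) = 47 + 46 + 50 − 19 − 25 − 15 + 8 = 92%
P(none) = 100% − 92% = 8%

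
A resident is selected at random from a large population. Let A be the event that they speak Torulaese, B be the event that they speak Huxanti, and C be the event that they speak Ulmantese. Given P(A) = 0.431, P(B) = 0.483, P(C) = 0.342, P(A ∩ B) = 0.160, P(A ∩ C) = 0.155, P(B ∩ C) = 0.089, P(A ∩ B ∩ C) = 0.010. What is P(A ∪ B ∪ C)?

P(A ∪ B ∪ C) = 0.431 + 0.483 + 0.342 − 0.160 − 0.155 − 0.089 + 0.010 = 0.862

0.862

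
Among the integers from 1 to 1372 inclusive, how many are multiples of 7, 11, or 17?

366

196 + 124 + 80 − 17 − 11 − 7 + 1 = 366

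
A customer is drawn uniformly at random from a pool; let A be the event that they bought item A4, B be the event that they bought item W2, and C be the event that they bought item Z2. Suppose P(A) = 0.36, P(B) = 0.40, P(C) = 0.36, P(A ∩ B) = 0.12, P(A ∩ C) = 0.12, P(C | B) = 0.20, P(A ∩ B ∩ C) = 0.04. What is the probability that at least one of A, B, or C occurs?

P(B ∩ C) = P(B)·P(C|B) = 0.40 × 0.20 = 0.08
By inclusion–exclusion:
P(A ∪ B ∪ C) = 0.36 + 0.40 + 0.36 − 0.12 − 0.12 − 0.08 + 0.04 = 0.84

0.84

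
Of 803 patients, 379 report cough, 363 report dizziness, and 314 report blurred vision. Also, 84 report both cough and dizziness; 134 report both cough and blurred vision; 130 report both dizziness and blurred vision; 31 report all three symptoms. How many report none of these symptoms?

64

|union| = 379 + 363 + 314 − 84 − 134 − 130 + 31 = 739
None: 803 − 739 = 64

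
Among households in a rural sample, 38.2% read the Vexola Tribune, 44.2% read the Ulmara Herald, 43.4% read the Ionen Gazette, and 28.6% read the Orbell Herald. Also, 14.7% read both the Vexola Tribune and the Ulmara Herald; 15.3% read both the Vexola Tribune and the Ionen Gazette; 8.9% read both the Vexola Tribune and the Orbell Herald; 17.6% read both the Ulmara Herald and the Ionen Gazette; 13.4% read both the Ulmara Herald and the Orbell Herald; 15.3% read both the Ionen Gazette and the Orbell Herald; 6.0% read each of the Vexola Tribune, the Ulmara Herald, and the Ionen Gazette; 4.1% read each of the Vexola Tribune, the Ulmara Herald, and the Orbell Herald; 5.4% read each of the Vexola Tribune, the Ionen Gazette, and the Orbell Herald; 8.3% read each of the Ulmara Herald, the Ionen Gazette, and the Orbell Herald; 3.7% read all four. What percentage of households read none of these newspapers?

10.7%

P(≥1) = 38.2 + 44.2 + 43.4 + 28.6 − 14.7 − 15.3 − 8.9 − 17.6 − 13.4 − 15.3 + 6.0 + 4.1 + 5.4 + 8.3 − 3.7 = 89.3%
P(none) = 100% − 89.3% = 10.7%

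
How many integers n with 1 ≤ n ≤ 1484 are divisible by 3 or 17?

494 + 87 − 29 = 552

552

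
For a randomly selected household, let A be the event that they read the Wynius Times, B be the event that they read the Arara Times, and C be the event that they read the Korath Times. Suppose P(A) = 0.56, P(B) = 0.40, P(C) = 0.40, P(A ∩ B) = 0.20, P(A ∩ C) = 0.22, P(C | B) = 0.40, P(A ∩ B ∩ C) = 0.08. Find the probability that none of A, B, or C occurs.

P(B ∩ C) = P(B)·P(C|B) = 0.40 × 0.40 = 0.16
Using inclusion–exclusion:
P(A ∪ B ∪ C) = 0.56 + 0.40 + 0.40 − 0.20 − 0.22 − 0.16 + 0.08 = 0.86
P(none) = 1 − 0.86 = 0.14

0.14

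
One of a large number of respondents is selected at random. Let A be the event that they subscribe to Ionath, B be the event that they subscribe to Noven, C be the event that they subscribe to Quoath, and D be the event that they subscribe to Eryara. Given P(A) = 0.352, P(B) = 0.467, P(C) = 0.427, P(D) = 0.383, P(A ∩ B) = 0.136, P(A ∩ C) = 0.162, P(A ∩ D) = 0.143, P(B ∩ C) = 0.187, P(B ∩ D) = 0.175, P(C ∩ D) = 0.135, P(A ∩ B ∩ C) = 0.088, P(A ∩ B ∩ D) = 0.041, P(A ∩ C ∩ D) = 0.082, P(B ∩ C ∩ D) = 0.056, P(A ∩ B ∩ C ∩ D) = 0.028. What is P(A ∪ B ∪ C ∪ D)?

P(A ∪ B ∪ C ∪ D) = 0.352 + 0.467 + 0.427 + 0.383 − 0.136 − 0.162 − 0.143 − 0.187 − 0.175 − 0.135 + 0.088 + 0.041 + 0.082 + 0.056 − 0.028 = 0.930

0.930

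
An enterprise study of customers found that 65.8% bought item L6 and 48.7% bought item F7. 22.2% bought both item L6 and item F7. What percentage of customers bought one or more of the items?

92.3%

P(≥1) = 65.8 + 48.7 − 22.2 = 92.3%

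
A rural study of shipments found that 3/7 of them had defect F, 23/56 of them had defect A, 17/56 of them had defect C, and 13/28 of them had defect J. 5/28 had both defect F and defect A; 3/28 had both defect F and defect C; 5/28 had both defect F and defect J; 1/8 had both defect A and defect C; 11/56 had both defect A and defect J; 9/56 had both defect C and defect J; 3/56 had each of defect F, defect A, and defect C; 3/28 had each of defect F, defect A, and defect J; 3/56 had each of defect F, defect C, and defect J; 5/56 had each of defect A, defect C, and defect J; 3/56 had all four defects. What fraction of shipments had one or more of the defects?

By inclusion-exclusion,
P(at least one) = 3/7 + 23/56 + 17/56 + 13/28 − 5/28 − 3/28 − 5/28 − 1/8 − 11/56 − 9/56 + 3/56 + 3/28 + 3/56 + 5/56 − 3/56 = 51/56

51/56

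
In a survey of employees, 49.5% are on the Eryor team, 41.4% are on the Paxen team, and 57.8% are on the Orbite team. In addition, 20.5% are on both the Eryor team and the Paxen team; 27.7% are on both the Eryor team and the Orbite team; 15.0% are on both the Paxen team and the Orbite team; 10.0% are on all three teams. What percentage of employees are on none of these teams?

4.5%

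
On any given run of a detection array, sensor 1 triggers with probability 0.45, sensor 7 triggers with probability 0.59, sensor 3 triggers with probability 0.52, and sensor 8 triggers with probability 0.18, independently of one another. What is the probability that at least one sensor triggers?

0.9112432

P(none) = (1 − 0.45) × (1 − 0.59) × (1 − 0.52) × (1 − 0.18) = 0.55 × 0.41 × 0.48 × 0.82 = 0.0887568
P(at least one) = 1 − 0.0887568 = 0.9112432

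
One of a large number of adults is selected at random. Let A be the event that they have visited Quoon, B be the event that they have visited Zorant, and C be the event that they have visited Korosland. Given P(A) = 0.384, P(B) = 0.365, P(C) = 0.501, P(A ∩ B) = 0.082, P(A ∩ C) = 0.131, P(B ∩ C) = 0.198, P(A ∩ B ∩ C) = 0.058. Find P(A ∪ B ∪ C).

P(A ∪ B ∪ C) = 0.384 + 0.365 + 0.501 − 0.082 − 0.131 − 0.198 + 0.058 = 0.897

0.897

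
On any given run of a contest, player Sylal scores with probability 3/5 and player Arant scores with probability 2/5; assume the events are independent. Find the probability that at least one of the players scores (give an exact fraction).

19/25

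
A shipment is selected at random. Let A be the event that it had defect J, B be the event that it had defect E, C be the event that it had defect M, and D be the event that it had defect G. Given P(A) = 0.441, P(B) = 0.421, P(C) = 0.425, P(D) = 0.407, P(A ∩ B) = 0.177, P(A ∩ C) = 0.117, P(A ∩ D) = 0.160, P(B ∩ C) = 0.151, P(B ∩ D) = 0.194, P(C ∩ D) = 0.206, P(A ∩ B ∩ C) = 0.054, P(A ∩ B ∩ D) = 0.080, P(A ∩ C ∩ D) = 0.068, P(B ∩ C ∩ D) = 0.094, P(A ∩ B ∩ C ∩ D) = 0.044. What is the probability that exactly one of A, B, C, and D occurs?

P(exactly one) = 0.441 + 0.421 + 0.425 + 0.407 − 2·0.177 − 2·0.117 − 2·0.160 − 2·0.151 − 2·0.194 − 2·0.206 + 3·0.054 + 3·0.080 + 3·0.068 + 3·0.094 − 4·0.044 = 0.396

0.396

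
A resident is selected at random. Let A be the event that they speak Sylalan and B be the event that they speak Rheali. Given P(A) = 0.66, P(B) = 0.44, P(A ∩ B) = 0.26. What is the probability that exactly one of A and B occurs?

P(exactly one) = 0.66 + 0.44 − 2·0.26 = 0.58

0.58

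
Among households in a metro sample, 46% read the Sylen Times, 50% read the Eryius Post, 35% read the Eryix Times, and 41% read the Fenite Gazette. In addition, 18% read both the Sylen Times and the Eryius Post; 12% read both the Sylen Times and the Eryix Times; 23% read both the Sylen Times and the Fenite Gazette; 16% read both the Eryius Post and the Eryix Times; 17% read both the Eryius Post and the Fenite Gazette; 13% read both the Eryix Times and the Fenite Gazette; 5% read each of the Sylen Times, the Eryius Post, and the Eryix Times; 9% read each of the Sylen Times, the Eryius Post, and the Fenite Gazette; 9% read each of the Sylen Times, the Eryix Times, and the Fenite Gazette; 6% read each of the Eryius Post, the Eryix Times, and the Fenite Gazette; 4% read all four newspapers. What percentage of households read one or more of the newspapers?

P(union) = 46 + 50 + 35 + 41 − 18 − 12 − 23 − 16 − 17 − 13 + 5 + 9 + 9 + 6 − 4 = 98%

98%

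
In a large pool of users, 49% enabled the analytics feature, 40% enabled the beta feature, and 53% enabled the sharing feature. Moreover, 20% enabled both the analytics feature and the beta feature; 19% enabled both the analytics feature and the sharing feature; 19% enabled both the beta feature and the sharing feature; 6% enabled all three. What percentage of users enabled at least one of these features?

90%

By inclusion-exclusion,
P(union) = 49 + 40 + 53 − 20 − 19 − 19 + 6 = 90%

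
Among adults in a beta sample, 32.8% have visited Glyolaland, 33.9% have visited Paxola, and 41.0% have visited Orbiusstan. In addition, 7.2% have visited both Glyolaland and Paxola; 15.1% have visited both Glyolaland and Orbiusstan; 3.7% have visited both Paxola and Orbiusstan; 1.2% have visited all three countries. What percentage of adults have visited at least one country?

82.9%

Apply inclusion-exclusion:
P(at least one) = 32.8 + 33.9 + 41.0 − 7.2 − 15.1 − 3.7 + 1.2 = 82.9%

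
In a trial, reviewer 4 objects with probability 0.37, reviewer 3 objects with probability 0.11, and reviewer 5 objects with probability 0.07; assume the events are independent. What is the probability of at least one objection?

0.478549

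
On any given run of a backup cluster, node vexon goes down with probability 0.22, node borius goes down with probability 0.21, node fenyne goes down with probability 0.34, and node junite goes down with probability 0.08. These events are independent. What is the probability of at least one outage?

Since the events are independent, P(none) is the product of the individual non-occurrence probabilities.
P(none) = (1 − 0.22) × (1 − 0.21) × (1 − 0.34) × (1 − 0.08) = 0.78 × 0.79 × 0.66 × 0.92 = 0.37415664
P(at least one) = 1 − 0.37415664 = 0.62584336

0.62584336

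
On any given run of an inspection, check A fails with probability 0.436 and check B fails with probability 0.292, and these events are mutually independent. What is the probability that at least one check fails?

P(none) = (1 − 0.436) × (1 − 0.292) = 0.564 × 0.708 = 0.399312
P(at least one) = 1 − 0.399312 = 0.600688

0.600688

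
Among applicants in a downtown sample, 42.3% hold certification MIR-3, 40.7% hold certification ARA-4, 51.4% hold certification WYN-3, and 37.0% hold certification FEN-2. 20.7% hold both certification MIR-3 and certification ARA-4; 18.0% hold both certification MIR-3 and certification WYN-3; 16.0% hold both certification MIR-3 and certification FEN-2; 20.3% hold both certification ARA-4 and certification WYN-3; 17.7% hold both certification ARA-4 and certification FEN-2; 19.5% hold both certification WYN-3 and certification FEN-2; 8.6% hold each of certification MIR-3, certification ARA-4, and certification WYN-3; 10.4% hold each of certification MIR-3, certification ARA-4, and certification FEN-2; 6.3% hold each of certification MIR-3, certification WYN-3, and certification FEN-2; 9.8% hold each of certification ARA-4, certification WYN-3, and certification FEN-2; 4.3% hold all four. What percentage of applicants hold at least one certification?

90.0%

Inclusion–exclusion gives
P(union) = 42.3 + 40.7 + 51.4 + 37.0 − 20.7 − 18.0 − 16.0 − 20.3 − 17.7 − 19.5 + 8.6 + 10.4 + 6.3 + 9.8 − 4.3 = 90.0%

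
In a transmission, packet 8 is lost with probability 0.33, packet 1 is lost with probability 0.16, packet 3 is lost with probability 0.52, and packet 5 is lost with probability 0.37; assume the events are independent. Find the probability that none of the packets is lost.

P(none) = (1 − 0.33) × (1 − 0.16) × (1 − 0.52) × (1 − 0.37) = 0.67 × 0.84 × 0.48 × 0.63 = 0.17019072

0.17019072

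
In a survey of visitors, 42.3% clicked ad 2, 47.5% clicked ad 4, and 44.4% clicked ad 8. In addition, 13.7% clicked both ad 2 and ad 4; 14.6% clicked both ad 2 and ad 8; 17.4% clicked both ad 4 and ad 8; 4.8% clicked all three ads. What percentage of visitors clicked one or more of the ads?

P(union) = 42.3 + 47.5 + 44.4 − 13.7 − 14.6 − 17.4 + 4.8 = 93.3%

93.3%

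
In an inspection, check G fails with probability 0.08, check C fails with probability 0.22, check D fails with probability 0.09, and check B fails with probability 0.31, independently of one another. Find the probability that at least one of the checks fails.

0.54941896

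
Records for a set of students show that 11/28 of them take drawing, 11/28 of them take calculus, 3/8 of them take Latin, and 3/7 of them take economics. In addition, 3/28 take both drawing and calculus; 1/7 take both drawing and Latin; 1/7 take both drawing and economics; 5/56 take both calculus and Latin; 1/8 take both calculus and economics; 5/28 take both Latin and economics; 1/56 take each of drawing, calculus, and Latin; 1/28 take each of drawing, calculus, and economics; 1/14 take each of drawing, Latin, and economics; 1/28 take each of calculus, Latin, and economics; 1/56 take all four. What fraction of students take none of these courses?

Apply inclusion-exclusion:
P(union) = 11/28 + 11/28 + 3/8 + 3/7 − 3/28 − 1/7 − 1/7 − 5/56 − 1/8 − 5/28 + 1/56 + 1/28 + 1/14 + 1/28 − 1/56 = 53/56
P(none) = 1 − 53/56 = 3/56

3/56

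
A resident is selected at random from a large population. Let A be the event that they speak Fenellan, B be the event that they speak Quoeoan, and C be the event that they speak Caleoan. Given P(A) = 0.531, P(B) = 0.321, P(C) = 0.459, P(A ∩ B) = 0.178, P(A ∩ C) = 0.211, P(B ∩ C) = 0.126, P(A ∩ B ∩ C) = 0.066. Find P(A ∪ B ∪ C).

0.862

P(A ∪ B ∪ C) = 0.531 + 0.321 + 0.459 − 0.178 − 0.211 − 0.126 + 0.066 = 0.862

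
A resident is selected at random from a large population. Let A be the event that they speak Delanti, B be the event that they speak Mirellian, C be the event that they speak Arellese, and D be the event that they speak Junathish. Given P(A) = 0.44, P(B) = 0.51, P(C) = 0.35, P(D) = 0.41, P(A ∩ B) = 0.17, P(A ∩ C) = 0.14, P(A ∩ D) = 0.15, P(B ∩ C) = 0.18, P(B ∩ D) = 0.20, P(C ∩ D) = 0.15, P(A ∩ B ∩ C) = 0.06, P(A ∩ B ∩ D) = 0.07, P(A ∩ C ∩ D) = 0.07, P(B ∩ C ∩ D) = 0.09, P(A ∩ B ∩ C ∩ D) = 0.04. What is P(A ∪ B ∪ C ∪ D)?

P(A ∪ B ∪ C ∪ D) = 0.44 + 0.51 + 0.35 + 0.41 − 0.17 − 0.14 − 0.15 − 0.18 − 0.20 − 0.15 + 0.06 + 0.07 + 0.07 + 0.09 − 0.04 = 0.97

0.97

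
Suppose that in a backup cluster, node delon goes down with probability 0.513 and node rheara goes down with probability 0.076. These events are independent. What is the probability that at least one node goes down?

0.550012

P(none) = (1 − 0.513) × (1 − 0.076) = 0.487 × 0.924 = 0.449988
P(at least one) = 1 − 0.449988 = 0.550012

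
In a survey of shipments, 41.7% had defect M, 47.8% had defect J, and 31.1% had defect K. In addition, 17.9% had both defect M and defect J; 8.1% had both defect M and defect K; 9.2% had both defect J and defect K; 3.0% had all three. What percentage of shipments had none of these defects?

11.6%

Inclusion–exclusion gives
P(at least one) = 41.7 + 47.8 + 31.1 − 17.9 − 8.1 − 9.2 + 3.0 = 88.4%
P(none) = 100% − 88.4% = 11.6%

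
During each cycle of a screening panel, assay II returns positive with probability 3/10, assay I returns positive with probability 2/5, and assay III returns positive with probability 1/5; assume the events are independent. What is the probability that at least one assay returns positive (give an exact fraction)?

P(none) = (1 − 3/10) × (1 − 2/5) × (1 − 1/5) = 7/10 × 3/5 × 4/5 = 42/125
P(at least one) = 1 − 42/125 = 83/125

83/125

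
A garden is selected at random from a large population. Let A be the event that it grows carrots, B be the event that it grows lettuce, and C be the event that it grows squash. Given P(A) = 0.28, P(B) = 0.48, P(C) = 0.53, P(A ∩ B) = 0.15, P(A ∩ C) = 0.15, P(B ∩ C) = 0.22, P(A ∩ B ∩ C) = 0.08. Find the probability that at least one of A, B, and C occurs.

By inclusion-exclusion,
P(A ∪ B ∪ C) = 0.28 + 0.48 + 0.53 − 0.15 − 0.15 − 0.22 + 0.08 = 0.85

0.85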